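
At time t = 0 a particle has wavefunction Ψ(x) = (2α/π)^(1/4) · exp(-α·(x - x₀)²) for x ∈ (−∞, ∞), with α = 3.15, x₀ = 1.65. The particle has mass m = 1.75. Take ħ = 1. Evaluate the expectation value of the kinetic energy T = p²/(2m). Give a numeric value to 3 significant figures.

T = −(ħ²/2m) d²/dx², so ⟨T⟩ = −(ħ²/2m) ∫ Ψ*·Ψ'' dx; with m = 1.75.
Gaussian moments (u = x − x₀): ∫u^(2j)·e^(−2αu²) du = (2j−1)!!/(4α)^j · √(π/(2α)), odd powers integrate to 0; here √(π/(2α)) = 0.70616. Derivatives: d/dx e^(−αu²) = −2αu·e^(−αu²), d²/dx² e^(−αu²) = (4α²u² − 2α)·e^(−αu²).
⟨T⟩ = 0.90000.

0.900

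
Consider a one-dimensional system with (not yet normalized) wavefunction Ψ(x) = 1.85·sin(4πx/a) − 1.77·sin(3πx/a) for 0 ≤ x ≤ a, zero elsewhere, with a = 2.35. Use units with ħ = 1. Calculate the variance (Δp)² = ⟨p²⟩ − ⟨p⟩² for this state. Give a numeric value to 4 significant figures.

22.62

Compute ⟨p⟩ and ⟨p²⟩ separately; (Δp)² = ⟨p²⟩ − ⟨p⟩².
d²/dx² sin(jπx/a) = −(jπ/a)²·sin(jπx/a); on 0 ≤ x ≤ a, ∫sin²(jπx/a) dx = a/2 and ∫sin(jπx/a)·sin(lπx/a) dx = 0 for j ≠ l, so only diagonal terms survive in ∫|Ψ|² and ∫Ψ·Ψ″; ∫Ψ·Ψ′ dx = [Ψ²/2] between the walls = 0.
Normalization: ∫|Ψ|² dx = 7.7026.
⟨p⟩ = 0.0000 and ⟨p²⟩ = 22.616.
(Δp)² = 22.616 − (0.0000)² = 22.616.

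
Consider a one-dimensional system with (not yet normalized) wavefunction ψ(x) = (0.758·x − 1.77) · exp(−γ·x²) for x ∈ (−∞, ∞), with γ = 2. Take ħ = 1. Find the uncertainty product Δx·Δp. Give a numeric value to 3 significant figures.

Δx = √(⟨x²⟩−⟨x⟩²), Δp = √(⟨p²⟩−⟨p⟩²).
Expand each integrand as polynomial × e^(−2γx²) and use ∫x^(2j)·e^(−2γx²) dx = (2j−1)!!/(4γ)^j · √(π/(2γ)), odd powers → 0; here √(π/(2γ)) = 0.88623. Differentiate with the product rule, d/dx e^(−γx²) = −2γx·e^(−γx²).
Normalization: ∫|ψ|² dx = 2.8401.
⟨x⟩ = -0.10466, ⟨x²⟩ = 0.13060 ⇒ Δx = 0.34590.
⟨p⟩ = 0.0000, ⟨p²⟩ = 2.0896 ⇒ Δp = 1.4456.
Δx·Δp = 0.50002.

0.500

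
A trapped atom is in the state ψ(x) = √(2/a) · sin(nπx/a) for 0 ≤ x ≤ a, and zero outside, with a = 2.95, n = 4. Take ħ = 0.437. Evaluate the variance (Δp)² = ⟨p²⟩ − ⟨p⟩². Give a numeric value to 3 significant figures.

Compute ⟨p⟩ and ⟨p²⟩ separately; (Δp)² = ⟨p²⟩ − ⟨p⟩².
d/dx sin(nπx/a) = (nπ/a)·cos(nπx/a) and d²/dx² sin(nπx/a) = −(nπ/a)²·sin(nπx/a); on 0 ≤ x ≤ a, ∫sin²(nπx/a) dx = a/2 and ∫sin(nπx/a)·cos(nπx/a) dx = 0.
⟨p⟩ = 0.0000 and ⟨p²⟩ = 3.4653.
(Δp)² = 3.4653 − (0.0000)² = 3.4653.

3.47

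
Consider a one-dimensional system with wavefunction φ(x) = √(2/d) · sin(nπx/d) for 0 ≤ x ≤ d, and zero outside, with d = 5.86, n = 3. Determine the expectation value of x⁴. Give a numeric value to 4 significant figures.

222.8

⟨x⁴⟩ = ∫ x⁴·|φ|² dx (integrals over the domain).
With sin²θ = (1 − cos2θ)/2 on 0 ≤ x ≤ d: ∫sin²(nπx/d) dx = d/2, ∫x·sin²(nπx/d) dx = d²/4, ∫x²·sin²(nπx/d) dx = d³·(1/6 − 1/(4n²π²)); higher powers xᵏ the same way, integrating xᵏ·cos(2nπx/d) by parts.
⟨x⁴⟩ = 222.79.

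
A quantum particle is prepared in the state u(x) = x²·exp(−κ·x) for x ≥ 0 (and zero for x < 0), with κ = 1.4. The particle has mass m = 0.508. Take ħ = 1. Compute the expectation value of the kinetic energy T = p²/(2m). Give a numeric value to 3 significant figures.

0.643

T = −(ħ²/2m) d²/dx², so ⟨T⟩ = −(ħ²/2m) ∫ u*·u'' dx / ∫|u|² dx; with m = 0.508.
Differentiate x²·exp(−κ·x) with the product rule; every integrand then reduces to terms xʲ·e^(−2κx) on [0, ∞), with ∫₀^∞ xʲ·e^(−2κx) dx = j!/(2κ)^(j+1).
State is unnormalized: ∫|u|² dx = 0.13945, and ∫u*·(−ħ²/2m · u'') dx = 0.089673, so ⟨T⟩ = 0.089673 / 0.13945.
⟨T⟩ = 0.64304.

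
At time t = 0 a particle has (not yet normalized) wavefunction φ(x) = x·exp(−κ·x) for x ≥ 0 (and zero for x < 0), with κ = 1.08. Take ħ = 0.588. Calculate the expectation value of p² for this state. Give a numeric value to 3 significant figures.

p² φ = −ħ² d²φ/dx²; ⟨p²⟩ = −ħ² ∫ φ*·φ'' dx / ∫|φ|² dx.
Differentiate x·exp(−κ·x) with the product rule; every integrand then reduces to terms xʲ·e^(−2κx) on [0, ∞), with ∫₀^∞ xʲ·e^(−2κx) dx = j!/(2κ)^(j+1).
State is unnormalized: ∫|φ|² dx = 0.19846, and ∫φ*·(−ħ² φ'') dx = 0.080033, so ⟨p²⟩ = 0.080033 / 0.19846.
⟨p²⟩ = 0.40328.

0.403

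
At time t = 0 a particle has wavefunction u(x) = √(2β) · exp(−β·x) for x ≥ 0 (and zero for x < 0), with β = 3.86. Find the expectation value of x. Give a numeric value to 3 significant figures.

0.130

⟨x⟩ = ∫ x·|u|² dx (integrals over the domain).
Every integrand reduces to terms xʲ·e^(−2βx) on [0, ∞); use ∫₀^∞ xʲ·e^(−2βx) dx = j!/(2β)^(j+1).
⟨x⟩ = 0.12953.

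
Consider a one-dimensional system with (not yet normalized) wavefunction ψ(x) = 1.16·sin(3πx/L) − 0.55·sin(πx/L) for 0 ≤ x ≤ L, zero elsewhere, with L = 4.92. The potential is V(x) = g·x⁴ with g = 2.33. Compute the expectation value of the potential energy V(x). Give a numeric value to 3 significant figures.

174.

⟨V⟩ = ∫ V(x)·|ψ|² dx / ∫|ψ|² dx.
On 0 ≤ x ≤ L (j ≠ l): ∫sin²(jπx/L) dx = L/2, ∫sin(jπx/L)·sin(lπx/L) dx = 0; diagonal moments ∫x·sin²(jπx/L) dx = L²/4, ∫x²·sin²(jπx/L) dx = L³·(1/6 − 1/(4j²π²)); cross terms ∫x·sin(jπx/L)·sin(lπx/L) dx = 0 for j + l even and −4jlL²/(π²(j² − l²)²) for j + l odd, ∫x²·sin(jπx/L)·sin(lπx/L) dx = (−1)^(j+l)·4jlL³/(π²(j² − l²)²); higher powers the same way via product-to-sum and parts.
State is unnormalized: ∫|ψ|² dx = 4.0543, and ∫ψ*·V(x)·ψ dx = 705.94, so ⟨V⟩ = 705.94 / 4.0543.
⟨V⟩ = 174.12.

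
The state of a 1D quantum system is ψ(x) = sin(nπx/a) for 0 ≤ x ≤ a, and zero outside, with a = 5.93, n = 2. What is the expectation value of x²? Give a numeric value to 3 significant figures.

⟨x²⟩ = ∫ x²·|ψ|² dx / ∫|ψ|² dx (integrals over the domain).
With sin²θ = (1 − cos2θ)/2 on 0 ≤ x ≤ a: ∫sin²(nπx/a) dx = a/2, ∫x·sin²(nπx/a) dx = a²/4, ∫x²·sin²(nπx/a) dx = a³·(1/6 − 1/(4n²π²)); higher powers xᵏ the same way, integrating xᵏ·cos(2nπx/a) by parts.
State is unnormalized: ∫|ψ|² dx = 2.9650, and ∫ψ*·x²·ψ dx = 33.434, so ⟨x²⟩ = 33.434 / 2.9650.
⟨x²⟩ = 11.276.

11.3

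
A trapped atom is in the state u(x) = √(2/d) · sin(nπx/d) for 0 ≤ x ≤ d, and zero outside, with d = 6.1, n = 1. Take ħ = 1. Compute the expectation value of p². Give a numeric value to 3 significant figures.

0.265

p² u = −ħ² d²u/dx²; ⟨p²⟩ = −ħ² ∫ u*·u'' dx.
d/dx sin(nπx/d) = (nπ/d)·cos(nπx/d) and d²/dx² sin(nπx/d) = −(nπ/d)²·sin(nπx/d); on 0 ≤ x ≤ d, ∫sin²(nπx/d) dx = d/2 and ∫sin(nπx/d)·cos(nπx/d) dx = 0.
⟨p²⟩ = 0.26524.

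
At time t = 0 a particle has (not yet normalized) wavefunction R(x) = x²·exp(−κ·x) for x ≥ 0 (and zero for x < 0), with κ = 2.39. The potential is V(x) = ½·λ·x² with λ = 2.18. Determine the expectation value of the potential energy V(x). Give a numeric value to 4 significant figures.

1.431

⟨V⟩ = ∫ V(x)·|R|² dx / ∫|R|² dx.
Every integrand reduces to terms xʲ·e^(−2κx) on [0, ∞); use ∫₀^∞ xʲ·e^(−2κx) dx = j!/(2κ)^(j+1).
State is unnormalized: ∫|R|² dx = 0.0096177, and ∫R*·V(x)·R dx = 0.013765, so ⟨V⟩ = 0.013765 / 0.0096177.
⟨V⟩ = 1.4312.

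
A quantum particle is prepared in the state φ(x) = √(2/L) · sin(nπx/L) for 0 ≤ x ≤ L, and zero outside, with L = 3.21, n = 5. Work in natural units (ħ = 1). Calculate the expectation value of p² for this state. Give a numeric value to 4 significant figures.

p² φ = −ħ² d²φ/dx²; ⟨p²⟩ = −ħ² ∫ φ*·φ'' dx.
d/dx sin(nπx/L) = (nπ/L)·cos(nπx/L) and d²/dx² sin(nπx/L) = −(nπ/L)²·sin(nπx/L); on 0 ≤ x ≤ L, ∫sin²(nπx/L) dx = L/2 and ∫sin(nπx/L)·cos(nπx/L) dx = 0.
⟨p²⟩ = 23.946.

23.95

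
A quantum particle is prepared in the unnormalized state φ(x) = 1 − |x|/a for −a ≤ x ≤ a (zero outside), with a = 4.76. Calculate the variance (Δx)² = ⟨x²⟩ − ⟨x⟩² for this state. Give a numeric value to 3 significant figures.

Compute ⟨x⟩ and ⟨x²⟩ separately, then (Δx)² = ⟨x²⟩ − ⟨x⟩².
φ is even, so ∫ over [−a, a] = 2∫₀ᵃ with φ = 1 − x/a there: ∫₀ᵃ (1 − x/a)² dx = a/3, ∫₀ᵃ x²(1 − x/a)² dx = a³/30, ∫₀ᵃ x⁴(1 − x/a)² dx = a⁵/105.
Normalization: ∫|φ|² dx = 3.1733.
⟨x⟩ = 0.0000 and ⟨x²⟩ = 2.2658.
(Δx)² = 2.2658 − (0.0000)² = 2.2658.

2.27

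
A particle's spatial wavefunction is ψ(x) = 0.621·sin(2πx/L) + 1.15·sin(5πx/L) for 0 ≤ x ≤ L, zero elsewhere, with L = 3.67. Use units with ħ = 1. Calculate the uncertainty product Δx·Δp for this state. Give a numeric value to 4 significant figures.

3.966

Δx = √(⟨x²⟩−⟨x⟩²), Δp = √(⟨p²⟩−⟨p⟩²).
On 0 ≤ x ≤ L (j ≠ l): ∫sin²(jπx/L) dx = L/2, ∫sin(jπx/L)·sin(lπx/L) dx = 0; diagonal moments ∫x·sin²(jπx/L) dx = L²/4, ∫x²·sin²(jπx/L) dx = L³·(1/6 − 1/(4j²π²)); cross terms ∫x·sin(jπx/L)·sin(lπx/L) dx = 0 for j + l even and −4jlL²/(π²(j² − l²)²) for j + l odd, ∫x²·sin(jπx/L)·sin(lπx/L) dx = (−1)^(j+l)·4jlL³/(π²(j² − l²)²); higher powers the same way via product-to-sum and parts. d²/dx² sin(jπx/L) = −(jπ/L)²·sin(jπx/L); on 0 ≤ x ≤ L, ∫sin²(jπx/L) dx = L/2 and ∫sin(jπx/L)·sin(lπx/L) dx = 0 for j ≠ l, so only diagonal terms survive in ∫|ψ|² and ∫ψ·ψ″; ∫ψ·ψ′ dx = [ψ²/2] between the walls = 0.
Normalization: ∫|ψ|² dx = 3.1344.
⟨x⟩ = 1.7786, ⟨x²⟩ = 4.2230 ⇒ Δx = 1.0294.
⟨p⟩ = 0.0000, ⟨p²⟩ = 14.845 ⇒ Δp = 3.8529.
Δx·Δp = 3.9661.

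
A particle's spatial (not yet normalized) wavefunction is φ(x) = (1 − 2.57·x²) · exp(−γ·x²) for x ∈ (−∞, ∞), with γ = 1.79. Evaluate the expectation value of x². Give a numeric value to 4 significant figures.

0.1627

⟨x²⟩ = ∫ x²·|φ|² dx / ∫|φ|² dx (integrals over the domain).
Expand each integrand as polynomial × e^(−2γx²) and use ∫x^(2j)·e^(−2γx²) dx = (2j−1)!!/(4γ)^j · √(π/(2γ)), odd powers → 0; here √(π/(2γ)) = 0.93677.
State is unnormalized: ∫|φ|² dx = 0.62636, and ∫φ*·x²·φ dx = 0.10191, so ⟨x²⟩ = 0.10191 / 0.62636.
⟨x²⟩ = 0.16270.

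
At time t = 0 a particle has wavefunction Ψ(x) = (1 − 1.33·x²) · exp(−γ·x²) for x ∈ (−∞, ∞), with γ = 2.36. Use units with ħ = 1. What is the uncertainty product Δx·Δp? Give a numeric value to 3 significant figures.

Δx = √(⟨x²⟩−⟨x⟩²), Δp = √(⟨p²⟩−⟨p⟩²).
Expand each integrand as polynomial × e^(−2γx²) and use ∫x^(2j)·e^(−2γx²) dx = (2j−1)!!/(4γ)^j · √(π/(2γ)), odd powers → 0; here √(π/(2γ)) = 0.81584. Differentiate with the product rule, d/dx e^(−γx²) = −2γx·e^(−γx²).
Normalization: ∫|Ψ|² dx = 0.63453.
⟨x⟩ = 0.0000, ⟨x²⟩ = 0.061618 ⇒ Δx = 0.24823.
⟨p⟩ = 0.0000, ⟨p²⟩ = 4.3109 ⇒ Δp = 2.0763.
Δx·Δp = 0.51540.

0.515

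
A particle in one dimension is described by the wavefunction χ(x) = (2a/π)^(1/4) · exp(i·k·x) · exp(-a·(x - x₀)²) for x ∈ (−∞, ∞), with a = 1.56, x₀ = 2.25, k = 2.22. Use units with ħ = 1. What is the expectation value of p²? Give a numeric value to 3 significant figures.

6.49

p² χ = −ħ² d²χ/dx²; ⟨p²⟩ = −ħ² ∫ χ*·χ'' dx.
Gaussian moments (u = x − x₀): ∫u^(2j)·e^(−2au²) du = (2j−1)!!/(4a)^j · √(π/(2a)), odd powers integrate to 0; here √(π/(2a)) = 1.0035. Derivatives: χ′ = (ik − 2au)·χ, χ″ = ((ik − 2au)² − 2a)·χ; the odd-in-u pieces drop out.
⟨p²⟩ = 6.4884.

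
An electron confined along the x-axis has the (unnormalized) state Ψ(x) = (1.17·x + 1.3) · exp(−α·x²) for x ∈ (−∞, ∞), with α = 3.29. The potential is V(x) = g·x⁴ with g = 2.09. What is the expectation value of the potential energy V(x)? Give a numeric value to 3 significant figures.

⟨V⟩ = ∫ V(x)·|Ψ|² dx / ∫|Ψ|² dx.
Expand each integrand as polynomial × e^(−2αx²) and use ∫x^(2j)·e^(−2αx²) dx = (2j−1)!!/(4α)^j · √(π/(2α)), odd powers → 0; here √(π/(2α)) = 0.69097.
State is unnormalized: ∫|Ψ|² dx = 1.2396, and ∫Ψ*·V(x)·Ψ dx = 0.055288, so ⟨V⟩ = 0.055288 / 1.2396.
⟨V⟩ = 0.044601.

0.0446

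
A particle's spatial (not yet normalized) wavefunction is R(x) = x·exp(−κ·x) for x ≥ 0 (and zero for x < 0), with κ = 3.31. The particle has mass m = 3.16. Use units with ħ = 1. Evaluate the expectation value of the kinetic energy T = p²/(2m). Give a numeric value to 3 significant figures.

T = −(ħ²/2m) d²/dx², so ⟨T⟩ = −(ħ²/2m) ∫ R*·R'' dx / ∫|R|² dx; with m = 3.16.
Differentiate x·exp(−κ·x) with the product rule; every integrand then reduces to terms xʲ·e^(−2κx) on [0, ∞), with ∫₀^∞ xʲ·e^(−2κx) dx = j!/(2κ)^(j+1).
State is unnormalized: ∫|R|² dx = 0.0068938, and ∫R*·(−ħ²/2m · R'') dx = 0.011951, so ⟨T⟩ = 0.011951 / 0.0068938.
⟨T⟩ = 1.7336.

1.73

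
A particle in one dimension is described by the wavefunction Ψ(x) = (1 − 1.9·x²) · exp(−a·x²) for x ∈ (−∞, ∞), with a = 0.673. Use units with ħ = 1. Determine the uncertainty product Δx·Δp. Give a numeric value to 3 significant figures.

2.31

Δx = √(⟨x²⟩−⟨x⟩²), Δp = √(⟨p²⟩−⟨p⟩²).
Expand each integrand as polynomial × e^(−2ax²) and use ∫x^(2j)·e^(−2ax²) dx = (2j−1)!!/(4a)^j · √(π/(2a)), odd powers → 0; here √(π/(2a)) = 1.5278. Differentiate with the product rule, d/dx e^(−ax²) = −2ax·e^(−ax²).
Normalization: ∫|Ψ|² dx = 1.6543.
⟨x⟩ = 0.0000, ⟨x²⟩ = 1.4536 ⇒ Δx = 1.2057.
⟨p⟩ = 0.0000, ⟨p²⟩ = 3.6660 ⇒ Δp = 1.9147.
Δx·Δp = 2.3085.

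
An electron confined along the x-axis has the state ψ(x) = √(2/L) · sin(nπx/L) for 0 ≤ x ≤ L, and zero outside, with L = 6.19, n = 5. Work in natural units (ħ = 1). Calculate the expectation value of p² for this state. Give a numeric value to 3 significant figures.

6.44

p² ψ = −ħ² d²ψ/dx²; ⟨p²⟩ = −ħ² ∫ ψ*·ψ'' dx.
d/dx sin(nπx/L) = (nπ/L)·cos(nπx/L) and d²/dx² sin(nπx/L) = −(nπ/L)²·sin(nπx/L); on 0 ≤ x ≤ L, ∫sin²(nπx/L) dx = L/2 and ∫sin(nπx/L)·cos(nπx/L) dx = 0.
⟨p²⟩ = 6.4396.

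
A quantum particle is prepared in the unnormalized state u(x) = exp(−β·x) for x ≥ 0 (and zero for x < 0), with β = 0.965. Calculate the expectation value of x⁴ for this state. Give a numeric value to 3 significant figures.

⟨x⁴⟩ = ∫ x⁴·|u|² dx / ∫|u|² dx (integrals over the domain).
Every integrand reduces to terms xʲ·e^(−2βx) on [0, ∞); use ∫₀^∞ xʲ·e^(−2βx) dx = j!/(2β)^(j+1).
State is unnormalized: ∫|u|² dx = 0.51813, and ∫u*·x⁴·u dx = 0.89624, so ⟨x⁴⟩ = 0.89624 / 0.51813.
⟨x⁴⟩ = 1.7297.

1.73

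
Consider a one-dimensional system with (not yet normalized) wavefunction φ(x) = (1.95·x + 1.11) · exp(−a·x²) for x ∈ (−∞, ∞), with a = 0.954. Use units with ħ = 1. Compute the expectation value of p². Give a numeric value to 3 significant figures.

p² φ = −ħ² d²φ/dx²; ⟨p²⟩ = −ħ² ∫ φ*·φ'' dx / ∫|φ|² dx.
Expand each integrand as polynomial × e^(−2ax²) and use ∫x^(2j)·e^(−2ax²) dx = (2j−1)!!/(4a)^j · √(π/(2a)), odd powers → 0; here √(π/(2a)) = 1.2832. Differentiate with the product rule, d/dx e^(−ax²) = −2ax·e^(−ax²).
State is unnormalized: ∫|φ|² dx = 2.8596, and ∫φ*·(−ħ² φ'') dx = 5.1677, so ⟨p²⟩ = 5.1677 / 2.8596.
⟨p²⟩ = 1.8071.

1.81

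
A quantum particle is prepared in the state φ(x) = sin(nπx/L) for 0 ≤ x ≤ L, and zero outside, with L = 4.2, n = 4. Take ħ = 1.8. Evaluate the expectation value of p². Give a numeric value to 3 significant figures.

29.0

p² φ = −ħ² d²φ/dx²; ⟨p²⟩ = −ħ² ∫ φ*·φ'' dx / ∫|φ|² dx.
d/dx sin(nπx/L) = (nπ/L)·cos(nπx/L) and d²/dx² sin(nπx/L) = −(nπ/L)²·sin(nπx/L); on 0 ≤ x ≤ L, ∫sin²(nπx/L) dx = L/2 and ∫sin(nπx/L)·cos(nπx/L) dx = 0.
State is unnormalized: ∫|φ|² dx = 2.1000, and ∫φ*·(−ħ² φ'') dx = 60.910, so ⟨p²⟩ = 60.910 / 2.1000.
⟨p²⟩ = 29.005.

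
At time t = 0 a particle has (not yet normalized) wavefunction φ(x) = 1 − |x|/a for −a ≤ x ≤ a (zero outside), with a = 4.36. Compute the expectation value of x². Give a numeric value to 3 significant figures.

1.90

⟨x²⟩ = ∫ x²·|φ|² dx / ∫|φ|² dx (integrals over the domain).
φ is even, so ∫ over [−a, a] = 2∫₀ᵃ with φ = 1 − x/a there: ∫₀ᵃ (1 − x/a)² dx = a/3, ∫₀ᵃ x²(1 − x/a)² dx = a³/30, ∫₀ᵃ x⁴(1 − x/a)² dx = a⁵/105.
State is unnormalized: ∫|φ|² dx = 2.9067, and ∫φ*·x²·φ dx = 5.5255, so ⟨x²⟩ = 5.5255 / 2.9067.
⟨x²⟩ = 1.9010.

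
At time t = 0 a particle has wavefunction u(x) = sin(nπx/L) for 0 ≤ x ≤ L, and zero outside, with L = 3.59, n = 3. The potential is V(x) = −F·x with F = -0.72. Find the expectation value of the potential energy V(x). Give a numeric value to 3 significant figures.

1.29

⟨V⟩ = ∫ V(x)·|u|² dx / ∫|u|² dx.
With sin²θ = (1 − cos2θ)/2 on 0 ≤ x ≤ L: ∫sin²(nπx/L) dx = L/2, ∫x·sin²(nπx/L) dx = L²/4, ∫x²·sin²(nπx/L) dx = L³·(1/6 − 1/(4n²π²)); higher powers xᵏ the same way, integrating xᵏ·cos(2nπx/L) by parts.
State is unnormalized: ∫|u|² dx = 1.7950, and ∫u*·V(x)·u dx = 2.3199, so ⟨V⟩ = 2.3199 / 1.7950.
⟨V⟩ = 1.2924.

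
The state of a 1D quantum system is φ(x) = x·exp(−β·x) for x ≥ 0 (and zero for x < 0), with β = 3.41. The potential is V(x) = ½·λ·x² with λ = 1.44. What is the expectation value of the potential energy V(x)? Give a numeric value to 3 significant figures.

0.186

⟨V⟩ = ∫ V(x)·|φ|² dx / ∫|φ|² dx.
Every integrand reduces to terms xʲ·e^(−2βx) on [0, ∞); use ∫₀^∞ xʲ·e^(−2βx) dx = j!/(2β)^(j+1).
State is unnormalized: ∫|φ|² dx = 0.0063049, and ∫φ*·V(x)·φ dx = 0.0011712, so ⟨V⟩ = 0.0011712 / 0.0063049.
⟨V⟩ = 0.18576.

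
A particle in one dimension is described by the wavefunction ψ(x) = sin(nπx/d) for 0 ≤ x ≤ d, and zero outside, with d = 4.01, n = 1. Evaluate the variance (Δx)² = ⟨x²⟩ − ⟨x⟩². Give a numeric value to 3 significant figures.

0.525

Compute ⟨x⟩ and ⟨x²⟩ separately, then (Δx)² = ⟨x²⟩ − ⟨x⟩².
With sin²θ = (1 − cos2θ)/2 on 0 ≤ x ≤ d: ∫sin²(nπx/d) dx = d/2, ∫x·sin²(nπx/d) dx = d²/4, ∫x²·sin²(nπx/d) dx = d³·(1/6 − 1/(4n²π²)); higher powers xᵏ the same way, integrating xᵏ·cos(2nπx/d) by parts.
Normalization: ∫|ψ|² dx = 2.0050.
⟨x⟩ = 2.0050 and ⟨x²⟩ = 4.5454.
(Δx)² = 4.5454 − (2.0050)² = 0.52538.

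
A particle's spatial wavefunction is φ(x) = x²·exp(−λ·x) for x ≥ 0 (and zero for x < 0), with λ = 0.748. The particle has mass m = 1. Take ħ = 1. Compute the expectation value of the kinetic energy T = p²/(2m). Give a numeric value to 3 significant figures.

0.0933

T = −(ħ²/2m) d²/dx², so ⟨T⟩ = −(ħ²/2m) ∫ φ*·φ'' dx / ∫|φ|² dx; with m = 1.
Differentiate x²·exp(−λ·x) with the product rule; every integrand then reduces to terms xʲ·e^(−2λx) on [0, ∞), with ∫₀^∞ xʲ·e^(−2λx) dx = j!/(2λ)^(j+1).
State is unnormalized: ∫|φ|² dx = 3.2030, and ∫φ*·(−ħ²/2m · φ'') dx = 0.29868, so ⟨T⟩ = 0.29868 / 3.2030.
⟨T⟩ = 0.093251.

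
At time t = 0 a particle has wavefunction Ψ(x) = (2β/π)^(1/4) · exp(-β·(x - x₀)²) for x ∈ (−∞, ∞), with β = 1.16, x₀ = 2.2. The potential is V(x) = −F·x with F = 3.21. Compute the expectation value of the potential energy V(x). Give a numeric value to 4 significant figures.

⟨V⟩ = ∫ V(x)·|Ψ|² dx.
Gaussian moments (u = x − x₀): ∫u^(2j)·e^(−2βu²) du = (2j−1)!!/(4β)^j · √(π/(2β)), odd powers integrate to 0; here √(π/(2β)) = 1.1637.
⟨V⟩ = -7.0620.

-7.062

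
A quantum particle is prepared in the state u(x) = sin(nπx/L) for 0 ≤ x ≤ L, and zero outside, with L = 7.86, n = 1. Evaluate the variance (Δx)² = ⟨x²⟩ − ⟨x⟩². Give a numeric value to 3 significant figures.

Compute ⟨x⟩ and ⟨x²⟩ separately, then (Δx)² = ⟨x²⟩ − ⟨x⟩².
With sin²θ = (1 − cos2θ)/2 on 0 ≤ x ≤ L: ∫sin²(nπx/L) dx = L/2, ∫x·sin²(nπx/L) dx = L²/4, ∫x²·sin²(nπx/L) dx = L³·(1/6 − 1/(4n²π²)); higher powers xᵏ the same way, integrating xᵏ·cos(2nπx/L) by parts.
Normalization: ∫|u|² dx = 3.9300.
⟨x⟩ = 3.9300 and ⟨x²⟩ = 17.463.
(Δx)² = 17.463 − (3.9300)² = 2.0185.

2.02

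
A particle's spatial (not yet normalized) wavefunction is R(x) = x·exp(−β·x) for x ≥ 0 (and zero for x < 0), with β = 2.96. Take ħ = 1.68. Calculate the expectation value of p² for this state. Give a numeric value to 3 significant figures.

p² R = −ħ² d²R/dx²; ⟨p²⟩ = −ħ² ∫ R*·R'' dx / ∫|R|² dx.
Differentiate x·exp(−β·x) with the product rule; every integrand then reduces to terms xʲ·e^(−2βx) on [0, ∞), with ∫₀^∞ xʲ·e^(−2βx) dx = j!/(2β)^(j+1).
State is unnormalized: ∫|R|² dx = 0.0096397, and ∫R*·(−ħ² R'') dx = 0.23838, so ⟨p²⟩ = 0.23838 / 0.0096397.
⟨p²⟩ = 24.729.

24.7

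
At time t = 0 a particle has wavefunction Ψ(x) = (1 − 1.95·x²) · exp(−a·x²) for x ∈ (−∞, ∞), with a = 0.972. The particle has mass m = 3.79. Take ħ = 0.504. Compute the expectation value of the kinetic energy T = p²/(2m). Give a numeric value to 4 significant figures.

0.1631

T = −(ħ²/2m) d²/dx², so ⟨T⟩ = −(ħ²/2m) ∫ Ψ*·Ψ'' dx / ∫|Ψ|² dx; with m = 3.79.
Expand each integrand as polynomial × e^(−2ax²) and use ∫x^(2j)·e^(−2ax²) dx = (2j−1)!!/(4a)^j · √(π/(2a)), odd powers → 0; here √(π/(2a)) = 1.2712. Differentiate with the product rule, d/dx e^(−ax²) = −2ax·e^(−ax²).
State is unnormalized: ∫|Ψ|² dx = 0.95540, and ∫Ψ*·(−ħ²/2m · Ψ'') dx = 0.15586, so ⟨T⟩ = 0.15586 / 0.95540.
⟨T⟩ = 0.16313.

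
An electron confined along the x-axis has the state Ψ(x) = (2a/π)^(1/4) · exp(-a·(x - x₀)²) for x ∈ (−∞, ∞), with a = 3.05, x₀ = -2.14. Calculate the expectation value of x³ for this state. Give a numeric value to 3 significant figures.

⟨x³⟩ = ∫ x³·|Ψ|² dx (integrals over the domain).
Gaussian moments (u = x − x₀): ∫u^(2j)·e^(−2au²) du = (2j−1)!!/(4a)^j · √(π/(2a)), odd powers integrate to 0; here √(π/(2a)) = 0.71765.
⟨x³⟩ = -10.327.

-10.3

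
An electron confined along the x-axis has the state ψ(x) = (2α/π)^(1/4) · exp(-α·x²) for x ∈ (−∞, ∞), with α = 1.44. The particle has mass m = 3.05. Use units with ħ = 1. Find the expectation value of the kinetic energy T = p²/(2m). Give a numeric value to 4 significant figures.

0.2361

T = −(ħ²/2m) d²/dx², so ⟨T⟩ = −(ħ²/2m) ∫ ψ*·ψ'' dx; with m = 3.05.
Gaussian moments: ∫x^(2j)·e^(−2αx²) dx = (2j−1)!!/(4α)^j · √(π/(2α)), odd powers integrate to 0; here √(π/(2α)) = 1.0444. Derivatives: d/dx e^(−αx²) = −2αx·e^(−αx²), d²/dx² e^(−αx²) = (4α²x² − 2α)·e^(−αx²).
⟨T⟩ = 0.23607.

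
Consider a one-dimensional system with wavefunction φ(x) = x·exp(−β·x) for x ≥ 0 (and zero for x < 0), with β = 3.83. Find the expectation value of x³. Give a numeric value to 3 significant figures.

⟨x³⟩ = ∫ x³·|φ|² dx / ∫|φ|² dx (integrals over the domain).
Every integrand reduces to terms xʲ·e^(−2βx) on [0, ∞); use ∫₀^∞ xʲ·e^(−2βx) dx = j!/(2β)^(j+1).
State is unnormalized: ∫|φ|² dx = 0.0044498, and ∫φ*·x³·φ dx = 0.00059403, so ⟨x³⟩ = 0.00059403 / 0.0044498.
⟨x³⟩ = 0.13349.

0.133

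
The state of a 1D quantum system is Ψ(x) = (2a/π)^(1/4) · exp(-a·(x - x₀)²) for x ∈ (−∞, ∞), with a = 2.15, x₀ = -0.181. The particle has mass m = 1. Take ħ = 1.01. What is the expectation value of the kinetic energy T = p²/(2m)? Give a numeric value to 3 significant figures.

T = −(ħ²/2m) d²/dx², so ⟨T⟩ = −(ħ²/2m) ∫ Ψ*·Ψ'' dx; with m = 1.
Gaussian moments (u = x − x₀): ∫u^(2j)·e^(−2au²) du = (2j−1)!!/(4a)^j · √(π/(2a)), odd powers integrate to 0; here √(π/(2a)) = 0.85475. Derivatives: d/dx e^(−au²) = −2au·e^(−au²), d²/dx² e^(−au²) = (4a²u² − 2a)·e^(−au²).
⟨T⟩ = 1.0966.

1.10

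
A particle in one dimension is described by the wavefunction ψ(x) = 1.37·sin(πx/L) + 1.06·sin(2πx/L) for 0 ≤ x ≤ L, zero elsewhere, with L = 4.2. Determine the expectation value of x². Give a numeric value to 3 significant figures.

⟨x²⟩ = ∫ x²·|ψ|² dx / ∫|ψ|² dx (integrals over the domain).
On 0 ≤ x ≤ L (j ≠ l): ∫sin²(jπx/L) dx = L/2, ∫sin(jπx/L)·sin(lπx/L) dx = 0; diagonal moments ∫x·sin²(jπx/L) dx = L²/4, ∫x²·sin²(jπx/L) dx = L³·(1/6 − 1/(4j²π²)); cross terms ∫x·sin(jπx/L)·sin(lπx/L) dx = 0 for j + l even and −4jlL²/(π²(j² − l²)²) for j + l odd, ∫x²·sin(jπx/L)·sin(lπx/L) dx = (−1)^(j+l)·4jlL³/(π²(j² − l²)²); higher powers the same way via product-to-sum and parts.
State is unnormalized: ∫|ψ|² dx = 6.3011, and ∫ψ*·x²·ψ dx = 13.621, so ⟨x²⟩ = 13.621 / 6.3011.
⟨x²⟩ = 2.1617.

2.16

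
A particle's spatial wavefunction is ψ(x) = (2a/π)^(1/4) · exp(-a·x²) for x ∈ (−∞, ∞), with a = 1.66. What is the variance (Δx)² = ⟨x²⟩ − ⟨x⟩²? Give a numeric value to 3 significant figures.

0.151

Compute ⟨x⟩ and ⟨x²⟩ separately, then (Δx)² = ⟨x²⟩ − ⟨x⟩².
Gaussian moments: ∫x^(2j)·e^(−2ax²) dx = (2j−1)!!/(4a)^j · √(π/(2a)), odd powers integrate to 0; here √(π/(2a)) = 0.97276.
⟨x⟩ = 0.0000 and ⟨x²⟩ = 0.15060.
(Δx)² = 0.15060 − (0.0000)² = 0.15060.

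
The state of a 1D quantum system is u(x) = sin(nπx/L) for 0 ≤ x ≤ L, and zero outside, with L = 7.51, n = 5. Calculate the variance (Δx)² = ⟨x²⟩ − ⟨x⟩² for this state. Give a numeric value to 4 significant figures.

Compute ⟨x⟩ and ⟨x²⟩ separately, then (Δx)² = ⟨x²⟩ − ⟨x⟩².
With sin²θ = (1 − cos2θ)/2 on 0 ≤ x ≤ L: ∫sin²(nπx/L) dx = L/2, ∫x·sin²(nπx/L) dx = L²/4, ∫x²·sin²(nπx/L) dx = L³·(1/6 − 1/(4n²π²)); higher powers xᵏ the same way, integrating xᵏ·cos(2nπx/L) by parts.
Normalization: ∫|u|² dx = 3.7550.
⟨x⟩ = 3.7550 and ⟨x²⟩ = 18.686.
(Δx)² = 18.686 − (3.7550)² = 4.5857.

4.586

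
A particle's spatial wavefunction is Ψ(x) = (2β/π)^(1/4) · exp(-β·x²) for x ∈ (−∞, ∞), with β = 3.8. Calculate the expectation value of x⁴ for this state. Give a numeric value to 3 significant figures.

0.0130

⟨x⁴⟩ = ∫ x⁴·|Ψ|² dx (integrals over the domain).
Gaussian moments: ∫x^(2j)·e^(−2βx²) dx = (2j−1)!!/(4β)^j · √(π/(2β)), odd powers integrate to 0; here √(π/(2β)) = 0.64294.
⟨x⁴⟩ = 0.012985.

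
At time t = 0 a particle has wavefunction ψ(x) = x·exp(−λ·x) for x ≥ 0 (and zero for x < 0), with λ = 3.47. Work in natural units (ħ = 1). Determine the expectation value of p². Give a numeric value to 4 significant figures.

12.04

p² ψ = −ħ² d²ψ/dx²; ⟨p²⟩ = −ħ² ∫ ψ*·ψ'' dx / ∫|ψ|² dx.
Differentiate x·exp(−λ·x) with the product rule; every integrand then reduces to terms xʲ·e^(−2λx) on [0, ∞), with ∫₀^∞ xʲ·e^(−2λx) dx = j!/(2λ)^(j+1).
State is unnormalized: ∫|ψ|² dx = 0.0059834, and ∫ψ*·(−ħ² ψ'') dx = 0.072046, so ⟨p²⟩ = 0.072046 / 0.0059834.
⟨p²⟩ = 12.041.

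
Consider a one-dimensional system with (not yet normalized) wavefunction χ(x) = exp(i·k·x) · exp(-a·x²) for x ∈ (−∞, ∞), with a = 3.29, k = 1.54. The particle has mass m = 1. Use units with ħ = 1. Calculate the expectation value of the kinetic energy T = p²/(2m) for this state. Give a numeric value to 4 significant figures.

2.831

T = −(ħ²/2m) d²/dx², so ⟨T⟩ = −(ħ²/2m) ∫ χ*·χ'' dx / ∫|χ|² dx; with m = 1.
Gaussian moments: ∫x^(2j)·e^(−2ax²) dx = (2j−1)!!/(4a)^j · √(π/(2a)), odd powers integrate to 0; here √(π/(2a)) = 0.69097. Derivatives: χ′ = (ik − 2ax)·χ, χ″ = ((ik − 2ax)² − 2a)·χ; the odd-in-x pieces drop out.
State is unnormalized: ∫|χ|² dx = 0.69097, and ∫χ*·(−ħ²/2m · χ'') dx = 1.9560, so ⟨T⟩ = 1.9560 / 0.69097.
⟨T⟩ = 2.8308.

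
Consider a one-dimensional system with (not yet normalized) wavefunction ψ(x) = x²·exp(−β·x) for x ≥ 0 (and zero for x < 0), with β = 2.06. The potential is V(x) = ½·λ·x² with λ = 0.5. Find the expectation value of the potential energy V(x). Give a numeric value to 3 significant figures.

0.442

⟨V⟩ = ∫ V(x)·|ψ|² dx / ∫|ψ|² dx.
Every integrand reduces to terms xʲ·e^(−2βx) on [0, ∞); use ∫₀^∞ xʲ·e^(−2βx) dx = j!/(2β)^(j+1).
State is unnormalized: ∫|ψ|² dx = 0.020217, and ∫ψ*·V(x)·ψ dx = 0.0089329, so ⟨V⟩ = 0.0089329 / 0.020217.
⟨V⟩ = 0.44184.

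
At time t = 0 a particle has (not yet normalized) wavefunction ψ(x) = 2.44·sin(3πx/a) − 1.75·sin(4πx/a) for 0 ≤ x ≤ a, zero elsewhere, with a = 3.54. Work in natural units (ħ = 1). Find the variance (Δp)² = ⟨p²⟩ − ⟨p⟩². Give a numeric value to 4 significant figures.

Compute ⟨p⟩ and ⟨p²⟩ separately; (Δp)² = ⟨p²⟩ − ⟨p⟩².
d²/dx² sin(jπx/a) = −(jπ/a)²·sin(jπx/a); on 0 ≤ x ≤ a, ∫sin²(jπx/a) dx = a/2 and ∫sin(jπx/a)·sin(lπx/a) dx = 0 for j ≠ l, so only diagonal terms survive in ∫|ψ|² and ∫ψ·ψ″; ∫ψ·ψ′ dx = [ψ²/2] between the walls = 0.
Normalization: ∫|ψ|² dx = 15.958.
⟨p⟩ = 0.0000 and ⟨p²⟩ = 8.9608.
(Δp)² = 8.9608 − (0.0000)² = 8.9608.

8.961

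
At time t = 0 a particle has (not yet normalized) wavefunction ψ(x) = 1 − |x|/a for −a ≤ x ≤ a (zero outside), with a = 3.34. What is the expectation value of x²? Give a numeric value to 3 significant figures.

⟨x²⟩ = ∫ x²·|ψ|² dx / ∫|ψ|² dx (integrals over the domain).
ψ is even, so ∫ over [−a, a] = 2∫₀ᵃ with ψ = 1 − x/a there: ∫₀ᵃ (1 − x/a)² dx = a/3, ∫₀ᵃ x²(1 − x/a)² dx = a³/30, ∫₀ᵃ x⁴(1 − x/a)² dx = a⁵/105.
State is unnormalized: ∫|ψ|² dx = 2.2267, and ∫ψ*·x²·ψ dx = 2.4840, so ⟨x²⟩ = 2.4840 / 2.2267.
⟨x²⟩ = 1.1156.

1.12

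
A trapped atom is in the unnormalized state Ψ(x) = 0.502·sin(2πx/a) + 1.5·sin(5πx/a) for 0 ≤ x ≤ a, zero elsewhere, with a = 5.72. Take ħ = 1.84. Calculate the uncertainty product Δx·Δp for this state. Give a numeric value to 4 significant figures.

Δx = √(⟨x²⟩−⟨x⟩²), Δp = √(⟨p²⟩−⟨p⟩²).
On 0 ≤ x ≤ a (j ≠ l): ∫sin²(jπx/a) dx = a/2, ∫sin(jπx/a)·sin(lπx/a) dx = 0; diagonal moments ∫x·sin²(jπx/a) dx = a²/4, ∫x²·sin²(jπx/a) dx = a³·(1/6 − 1/(4j²π²)); cross terms ∫x·sin(jπx/a)·sin(lπx/a) dx = 0 for j + l even and −4jla²/(π²(j² − l²)²) for j + l odd, ∫x²·sin(jπx/a)·sin(lπx/a) dx = (−1)^(j+l)·4jla³/(π²(j² − l²)²); higher powers the same way via product-to-sum and parts. d²/dx² sin(jπx/a) = −(jπ/a)²·sin(jπx/a); on 0 ≤ x ≤ a, ∫sin²(jπx/a) dx = a/2 and ∫sin(jπx/a)·sin(lπx/a) dx = 0 for j ≠ l, so only diagonal terms survive in ∫|Ψ|² and ∫Ψ·Ψ″; ∫Ψ·Ψ′ dx = [Ψ²/2] between the walls = 0.
Normalization: ∫|Ψ|² dx = 7.1557.
⟨x⟩ = 2.7967, ⟨x²⟩ = 10.443 ⇒ Δx = 1.6190.
⟨p⟩ = 0.0000, ⟨p²⟩ = 23.372 ⇒ Δp = 4.8344.
Δx·Δp = 7.8270.

7.827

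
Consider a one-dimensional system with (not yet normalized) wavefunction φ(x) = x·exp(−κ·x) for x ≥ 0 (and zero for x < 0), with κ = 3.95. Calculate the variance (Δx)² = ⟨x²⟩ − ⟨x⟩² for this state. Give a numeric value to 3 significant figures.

0.0481

Compute ⟨x⟩ and ⟨x²⟩ separately, then (Δx)² = ⟨x²⟩ − ⟨x⟩².
Every integrand reduces to terms xʲ·e^(−2κx) on [0, ∞); use ∫₀^∞ xʲ·e^(−2κx) dx = j!/(2κ)^(j+1).
Normalization: ∫|φ|² dx = 0.0040565.
⟨x⟩ = 0.37975 and ⟨x²⟩ = 0.19228.
(Δx)² = 0.19228 − (0.37975)² = 0.048069.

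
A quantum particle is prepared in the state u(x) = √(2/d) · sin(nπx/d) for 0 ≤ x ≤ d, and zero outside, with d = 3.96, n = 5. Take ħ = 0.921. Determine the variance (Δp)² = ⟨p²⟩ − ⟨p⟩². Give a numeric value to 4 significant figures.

Compute ⟨p⟩ and ⟨p²⟩ separately; (Δp)² = ⟨p²⟩ − ⟨p⟩².
d/dx sin(nπx/d) = (nπ/d)·cos(nπx/d) and d²/dx² sin(nπx/d) = −(nπ/d)²·sin(nπx/d); on 0 ≤ x ≤ d, ∫sin²(nπx/d) dx = d/2 and ∫sin(nπx/d)·cos(nπx/d) dx = 0.
⟨p⟩ = 0.0000 and ⟨p²⟩ = 13.347.
(Δp)² = 13.347 − (0.0000)² = 13.347.

13.35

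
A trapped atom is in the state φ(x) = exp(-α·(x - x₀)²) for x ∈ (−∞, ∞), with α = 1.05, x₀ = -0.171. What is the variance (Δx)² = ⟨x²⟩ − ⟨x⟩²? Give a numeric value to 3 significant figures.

0.238

Compute ⟨x⟩ and ⟨x²⟩ separately, then (Δx)² = ⟨x²⟩ − ⟨x⟩².
Gaussian moments (u = x − x₀): ∫u^(2j)·e^(−2αu²) du = (2j−1)!!/(4α)^j · √(π/(2α)), odd powers integrate to 0; here √(π/(2α)) = 1.2231.
Normalization: ∫|φ|² dx = 1.2231.
⟨x⟩ = -0.17100 and ⟨x²⟩ = 0.26734.
(Δx)² = 0.26734 − (-0.17100)² = 0.23810.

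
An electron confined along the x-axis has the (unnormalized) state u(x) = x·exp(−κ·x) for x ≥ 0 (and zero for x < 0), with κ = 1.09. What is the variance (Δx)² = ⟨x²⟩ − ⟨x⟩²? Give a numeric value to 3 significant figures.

Compute ⟨x⟩ and ⟨x²⟩ separately, then (Δx)² = ⟨x²⟩ − ⟨x⟩².
Every integrand reduces to terms xʲ·e^(−2κx) on [0, ∞); use ∫₀^∞ xʲ·e^(−2κx) dx = j!/(2κ)^(j+1).
Normalization: ∫|u|² dx = 0.19305.
⟨x⟩ = 1.3761 and ⟨x²⟩ = 2.5250.
(Δx)² = 2.5250 − (1.3761)² = 0.63126.

0.631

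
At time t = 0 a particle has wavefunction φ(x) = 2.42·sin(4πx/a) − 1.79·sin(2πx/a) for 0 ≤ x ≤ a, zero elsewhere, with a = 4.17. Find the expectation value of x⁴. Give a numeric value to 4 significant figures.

35.00

⟨x⁴⟩ = ∫ x⁴·|φ|² dx / ∫|φ|² dx (integrals over the domain).
On 0 ≤ x ≤ a (j ≠ l): ∫sin²(jπx/a) dx = a/2, ∫sin(jπx/a)·sin(lπx/a) dx = 0; diagonal moments ∫x·sin²(jπx/a) dx = a²/4, ∫x²·sin²(jπx/a) dx = a³·(1/6 − 1/(4j²π²)); cross terms ∫x·sin(jπx/a)·sin(lπx/a) dx = 0 for j + l even and −4jla²/(π²(j² − l²)²) for j + l odd, ∫x²·sin(jπx/a)·sin(lπx/a) dx = (−1)^(j+l)·4jla³/(π²(j² − l²)²); higher powers the same way via product-to-sum and parts.
State is unnormalized: ∫|φ|² dx = 18.891, and ∫φ*·x⁴·φ dx = 661.20, so ⟨x⁴⟩ = 661.20 / 18.891.
⟨x⁴⟩ = 35.001.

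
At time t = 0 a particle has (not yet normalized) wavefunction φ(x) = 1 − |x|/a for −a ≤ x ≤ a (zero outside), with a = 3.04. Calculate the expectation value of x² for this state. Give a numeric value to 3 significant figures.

⟨x²⟩ = ∫ x²·|φ|² dx / ∫|φ|² dx (integrals over the domain).
φ is even, so ∫ over [−a, a] = 2∫₀ᵃ with φ = 1 − x/a there: ∫₀ᵃ (1 − x/a)² dx = a/3, ∫₀ᵃ x²(1 − x/a)² dx = a³/30, ∫₀ᵃ x⁴(1 − x/a)² dx = a⁵/105.
State is unnormalized: ∫|φ|² dx = 2.0267, and ∫φ*·x²·φ dx = 1.8730, so ⟨x²⟩ = 1.8730 / 2.0267.
⟨x²⟩ = 0.92416.

0.924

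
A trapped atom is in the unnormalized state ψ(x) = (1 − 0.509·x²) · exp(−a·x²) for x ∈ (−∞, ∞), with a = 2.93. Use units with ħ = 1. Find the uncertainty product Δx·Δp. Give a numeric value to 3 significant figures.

0.500

Δx = √(⟨x²⟩−⟨x⟩²), Δp = √(⟨p²⟩−⟨p⟩²).
Expand each integrand as polynomial × e^(−2ax²) and use ∫x^(2j)·e^(−2ax²) dx = (2j−1)!!/(4a)^j · √(π/(2a)), odd powers → 0; here √(π/(2a)) = 0.73219. Differentiate with the product rule, d/dx e^(−ax²) = −2ax·e^(−ax²).
Normalization: ∫|ψ|² dx = 0.67274.
⟨x⟩ = 0.0000, ⟨x²⟩ = 0.071294 ⇒ Δx = 0.26701.
⟨p⟩ = 0.0000, ⟨p²⟩ = 3.5080 ⇒ Δp = 1.8730.
Δx·Δp = 0.50010.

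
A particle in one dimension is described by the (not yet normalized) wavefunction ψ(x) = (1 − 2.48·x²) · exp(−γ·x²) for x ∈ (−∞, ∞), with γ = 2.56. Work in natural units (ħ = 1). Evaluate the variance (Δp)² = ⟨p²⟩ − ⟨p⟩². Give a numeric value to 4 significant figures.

7.014

Compute ⟨p⟩ and ⟨p²⟩ separately; (Δp)² = ⟨p²⟩ − ⟨p⟩².
Expand each integrand as polynomial × e^(−2γx²) and use ∫x^(2j)·e^(−2γx²) dx = (2j−1)!!/(4γ)^j · √(π/(2γ)), odd powers → 0; here √(π/(2γ)) = 0.78332. Differentiate with the product rule, d/dx e^(−γx²) = −2γx·e^(−γx²).
Normalization: ∫|ψ|² dx = 0.54174.
⟨p⟩ = 0.0000 and ⟨p²⟩ = 7.0144.
(Δp)² = 7.0144 − (0.0000)² = 7.0144.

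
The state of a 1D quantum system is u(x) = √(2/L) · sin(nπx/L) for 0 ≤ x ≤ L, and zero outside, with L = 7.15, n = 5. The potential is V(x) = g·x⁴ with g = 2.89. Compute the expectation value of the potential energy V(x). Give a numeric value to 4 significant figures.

⟨V⟩ = ∫ V(x)·|u|² dx.
With sin²θ = (1 − cos2θ)/2 on 0 ≤ x ≤ L: ∫sin²(nπx/L) dx = L/2, ∫x·sin²(nπx/L) dx = L²/4, ∫x²·sin²(nπx/L) dx = L³·(1/6 − 1/(4n²π²)); higher powers xᵏ the same way, integrating xᵏ·cos(2nπx/L) by parts.
⟨V⟩ = 1480.2.

1480.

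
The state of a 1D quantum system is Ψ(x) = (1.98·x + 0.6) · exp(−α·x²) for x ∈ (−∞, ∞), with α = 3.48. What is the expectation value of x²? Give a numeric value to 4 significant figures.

⟨x²⟩ = ∫ x²·|Ψ|² dx / ∫|Ψ|² dx (integrals over the domain).
Expand each integrand as polynomial × e^(−2αx²) and use ∫x^(2j)·e^(−2αx²) dx = (2j−1)!!/(4α)^j · √(π/(2α)), odd powers → 0; here √(π/(2α)) = 0.67185.
State is unnormalized: ∫|Ψ|² dx = 0.43108, and ∫Ψ*·x²·Ψ dx = 0.058155, so ⟨x²⟩ = 0.058155 / 0.43108.
⟨x²⟩ = 0.13490.

0.1349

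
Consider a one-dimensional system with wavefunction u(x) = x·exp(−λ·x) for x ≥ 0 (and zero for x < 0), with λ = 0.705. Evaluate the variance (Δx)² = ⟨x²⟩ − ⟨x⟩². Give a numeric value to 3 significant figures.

Compute ⟨x⟩ and ⟨x²⟩ separately, then (Δx)² = ⟨x²⟩ − ⟨x⟩².
Every integrand reduces to terms xʲ·e^(−2λx) on [0, ∞); use ∫₀^∞ xʲ·e^(−2λx) dx = j!/(2λ)^(j+1).
Normalization: ∫|u|² dx = 0.71346.
⟨x⟩ = 2.1277 and ⟨x²⟩ = 6.0359.
(Δx)² = 6.0359 − (2.1277)² = 1.5090.

1.51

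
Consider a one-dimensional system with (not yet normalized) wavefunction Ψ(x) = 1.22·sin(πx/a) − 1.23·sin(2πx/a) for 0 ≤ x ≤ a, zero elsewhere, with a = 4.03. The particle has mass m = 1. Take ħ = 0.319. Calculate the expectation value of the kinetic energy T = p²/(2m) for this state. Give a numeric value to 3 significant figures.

0.0777

T = −(ħ²/2m) d²/dx², so ⟨T⟩ = −(ħ²/2m) ∫ Ψ*·Ψ'' dx / ∫|Ψ|² dx; with m = 1.
d²/dx² sin(jπx/a) = −(jπ/a)²·sin(jπx/a); on 0 ≤ x ≤ a, ∫sin²(jπx/a) dx = a/2 and ∫sin(jπx/a)·sin(lπx/a) dx = 0 for j ≠ l, so only diagonal terms survive in ∫|Ψ|² and ∫Ψ·Ψ″; ∫Ψ·Ψ′ dx = [Ψ²/2] between the walls = 0.
State is unnormalized: ∫|Ψ|² dx = 6.0476, and ∫Ψ*·(−ħ²/2m · Ψ'') dx = 0.46977, so ⟨T⟩ = 0.46977 / 6.0476.
⟨T⟩ = 0.077679.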